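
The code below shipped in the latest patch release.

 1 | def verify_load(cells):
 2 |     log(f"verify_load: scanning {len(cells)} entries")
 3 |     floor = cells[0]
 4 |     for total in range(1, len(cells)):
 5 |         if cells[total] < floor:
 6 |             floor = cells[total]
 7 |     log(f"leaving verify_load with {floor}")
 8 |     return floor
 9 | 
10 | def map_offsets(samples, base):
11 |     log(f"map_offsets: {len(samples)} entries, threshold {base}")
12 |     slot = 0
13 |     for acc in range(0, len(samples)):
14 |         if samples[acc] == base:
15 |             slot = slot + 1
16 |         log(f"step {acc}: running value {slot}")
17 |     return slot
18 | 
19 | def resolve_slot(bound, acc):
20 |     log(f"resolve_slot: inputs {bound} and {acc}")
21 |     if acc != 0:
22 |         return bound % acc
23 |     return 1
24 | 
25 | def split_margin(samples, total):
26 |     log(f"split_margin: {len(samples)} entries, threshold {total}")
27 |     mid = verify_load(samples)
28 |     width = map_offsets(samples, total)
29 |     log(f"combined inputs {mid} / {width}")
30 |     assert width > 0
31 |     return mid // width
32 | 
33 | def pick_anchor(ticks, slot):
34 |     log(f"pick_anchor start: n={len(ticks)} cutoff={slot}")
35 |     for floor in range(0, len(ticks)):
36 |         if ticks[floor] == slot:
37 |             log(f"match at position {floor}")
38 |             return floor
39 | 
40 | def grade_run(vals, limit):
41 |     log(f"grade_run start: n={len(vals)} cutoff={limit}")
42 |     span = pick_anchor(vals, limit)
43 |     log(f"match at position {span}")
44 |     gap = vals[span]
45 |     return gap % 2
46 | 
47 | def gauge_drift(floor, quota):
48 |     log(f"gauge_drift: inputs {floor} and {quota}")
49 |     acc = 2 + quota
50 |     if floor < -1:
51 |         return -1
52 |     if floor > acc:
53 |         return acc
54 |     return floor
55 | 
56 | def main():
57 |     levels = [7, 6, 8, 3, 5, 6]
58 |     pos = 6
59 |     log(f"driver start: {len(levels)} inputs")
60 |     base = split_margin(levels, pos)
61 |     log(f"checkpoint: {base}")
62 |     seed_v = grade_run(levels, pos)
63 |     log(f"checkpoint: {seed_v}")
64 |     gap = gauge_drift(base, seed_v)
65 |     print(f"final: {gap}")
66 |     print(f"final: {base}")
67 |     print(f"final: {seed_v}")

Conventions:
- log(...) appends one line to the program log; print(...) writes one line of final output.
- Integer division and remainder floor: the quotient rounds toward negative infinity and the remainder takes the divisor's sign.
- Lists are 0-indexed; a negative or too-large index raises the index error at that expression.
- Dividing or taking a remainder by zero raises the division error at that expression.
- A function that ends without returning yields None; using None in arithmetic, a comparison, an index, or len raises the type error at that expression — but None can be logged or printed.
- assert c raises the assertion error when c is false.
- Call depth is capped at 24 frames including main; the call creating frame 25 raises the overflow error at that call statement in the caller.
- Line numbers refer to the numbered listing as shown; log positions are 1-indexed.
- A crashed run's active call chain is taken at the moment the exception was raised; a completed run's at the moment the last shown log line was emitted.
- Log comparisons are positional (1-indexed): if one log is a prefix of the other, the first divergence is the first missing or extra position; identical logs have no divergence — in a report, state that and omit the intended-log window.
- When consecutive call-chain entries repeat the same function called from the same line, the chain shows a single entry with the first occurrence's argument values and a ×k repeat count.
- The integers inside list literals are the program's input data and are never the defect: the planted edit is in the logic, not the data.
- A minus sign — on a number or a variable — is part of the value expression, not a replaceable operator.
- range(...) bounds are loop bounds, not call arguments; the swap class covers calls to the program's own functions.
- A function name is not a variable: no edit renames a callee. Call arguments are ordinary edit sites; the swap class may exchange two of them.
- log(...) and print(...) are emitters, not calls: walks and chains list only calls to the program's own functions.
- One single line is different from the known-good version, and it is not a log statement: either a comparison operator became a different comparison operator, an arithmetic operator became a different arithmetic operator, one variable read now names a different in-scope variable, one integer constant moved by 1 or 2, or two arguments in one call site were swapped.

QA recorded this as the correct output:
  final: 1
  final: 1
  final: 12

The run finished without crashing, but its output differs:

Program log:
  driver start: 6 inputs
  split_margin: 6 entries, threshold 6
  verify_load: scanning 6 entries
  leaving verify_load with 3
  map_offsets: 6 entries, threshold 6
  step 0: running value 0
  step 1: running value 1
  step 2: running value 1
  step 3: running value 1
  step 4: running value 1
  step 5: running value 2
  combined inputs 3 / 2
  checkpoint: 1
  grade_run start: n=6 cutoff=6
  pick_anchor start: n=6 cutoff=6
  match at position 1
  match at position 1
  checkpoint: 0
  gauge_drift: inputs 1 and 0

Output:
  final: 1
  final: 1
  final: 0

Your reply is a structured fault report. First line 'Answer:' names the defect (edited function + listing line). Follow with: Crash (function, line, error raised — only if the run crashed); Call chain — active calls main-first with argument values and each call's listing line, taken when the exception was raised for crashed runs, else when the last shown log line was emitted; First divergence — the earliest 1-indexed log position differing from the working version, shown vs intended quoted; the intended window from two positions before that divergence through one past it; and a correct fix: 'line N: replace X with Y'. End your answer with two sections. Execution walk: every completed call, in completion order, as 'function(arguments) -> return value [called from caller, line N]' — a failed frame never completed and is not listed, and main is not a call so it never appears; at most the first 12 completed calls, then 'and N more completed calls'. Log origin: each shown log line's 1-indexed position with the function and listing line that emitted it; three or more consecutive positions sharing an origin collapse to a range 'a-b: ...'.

Answer: the defect is in grade_run at line 45.
Key observation: Position 18 is the first bad log line: 'checkpoint: 0' should read 'checkpoint: 12'.
Call chain: main -> gauge_drift(1, 0) (called at line 64).
First divergence: position 18 — shown 'checkpoint: 0', intended 'checkpoint: 12'.
Intended log window:
  16: match at position 1
  17: match at position 1
  18: checkpoint: 12
  19: gauge_drift: inputs 1 and 12
Execution walk:
  verify_load([7, 6, 8, 3, 5, 6]) -> 3  [called from split_margin, line 27]
  map_offsets([7, 6, 8, 3, 5, 6], 6) -> 2  [called from split_margin, line 28]
  split_margin([7, 6, 8, 3, 5, 6], 6) -> 1  [called from main, line 60]
  pick_anchor([7, 6, 8, 3, 5, 6], 6) -> 1  [called from grade_run, line 42]
  grade_run([7, 6, 8, 3, 5, 6], 6) -> 0  [called from main, line 62]
  gauge_drift(1, 0) -> 1  [called from main, line 64]
Log origins:
  1: emitted by main (line 59)
  2: emitted by split_margin (line 26)
  3: emitted by verify_load (line 2)
  4: emitted by verify_load (line 7)
  5: emitted by map_offsets (line 11)
  6-11: emitted by map_offsets (line 16)
  12: emitted by split_margin (line 29)
  13: emitted by main (line 61)
  14: emitted by grade_run (line 41)
  15: emitted by pick_anchor (line 34)
  16: emitted by pick_anchor (line 37)
  17: emitted by grade_run (line 43)
  18: emitted by main (line 63)
  19: emitted by gauge_drift (line 48)
A correct fix: line 45: replace `%` with `*`.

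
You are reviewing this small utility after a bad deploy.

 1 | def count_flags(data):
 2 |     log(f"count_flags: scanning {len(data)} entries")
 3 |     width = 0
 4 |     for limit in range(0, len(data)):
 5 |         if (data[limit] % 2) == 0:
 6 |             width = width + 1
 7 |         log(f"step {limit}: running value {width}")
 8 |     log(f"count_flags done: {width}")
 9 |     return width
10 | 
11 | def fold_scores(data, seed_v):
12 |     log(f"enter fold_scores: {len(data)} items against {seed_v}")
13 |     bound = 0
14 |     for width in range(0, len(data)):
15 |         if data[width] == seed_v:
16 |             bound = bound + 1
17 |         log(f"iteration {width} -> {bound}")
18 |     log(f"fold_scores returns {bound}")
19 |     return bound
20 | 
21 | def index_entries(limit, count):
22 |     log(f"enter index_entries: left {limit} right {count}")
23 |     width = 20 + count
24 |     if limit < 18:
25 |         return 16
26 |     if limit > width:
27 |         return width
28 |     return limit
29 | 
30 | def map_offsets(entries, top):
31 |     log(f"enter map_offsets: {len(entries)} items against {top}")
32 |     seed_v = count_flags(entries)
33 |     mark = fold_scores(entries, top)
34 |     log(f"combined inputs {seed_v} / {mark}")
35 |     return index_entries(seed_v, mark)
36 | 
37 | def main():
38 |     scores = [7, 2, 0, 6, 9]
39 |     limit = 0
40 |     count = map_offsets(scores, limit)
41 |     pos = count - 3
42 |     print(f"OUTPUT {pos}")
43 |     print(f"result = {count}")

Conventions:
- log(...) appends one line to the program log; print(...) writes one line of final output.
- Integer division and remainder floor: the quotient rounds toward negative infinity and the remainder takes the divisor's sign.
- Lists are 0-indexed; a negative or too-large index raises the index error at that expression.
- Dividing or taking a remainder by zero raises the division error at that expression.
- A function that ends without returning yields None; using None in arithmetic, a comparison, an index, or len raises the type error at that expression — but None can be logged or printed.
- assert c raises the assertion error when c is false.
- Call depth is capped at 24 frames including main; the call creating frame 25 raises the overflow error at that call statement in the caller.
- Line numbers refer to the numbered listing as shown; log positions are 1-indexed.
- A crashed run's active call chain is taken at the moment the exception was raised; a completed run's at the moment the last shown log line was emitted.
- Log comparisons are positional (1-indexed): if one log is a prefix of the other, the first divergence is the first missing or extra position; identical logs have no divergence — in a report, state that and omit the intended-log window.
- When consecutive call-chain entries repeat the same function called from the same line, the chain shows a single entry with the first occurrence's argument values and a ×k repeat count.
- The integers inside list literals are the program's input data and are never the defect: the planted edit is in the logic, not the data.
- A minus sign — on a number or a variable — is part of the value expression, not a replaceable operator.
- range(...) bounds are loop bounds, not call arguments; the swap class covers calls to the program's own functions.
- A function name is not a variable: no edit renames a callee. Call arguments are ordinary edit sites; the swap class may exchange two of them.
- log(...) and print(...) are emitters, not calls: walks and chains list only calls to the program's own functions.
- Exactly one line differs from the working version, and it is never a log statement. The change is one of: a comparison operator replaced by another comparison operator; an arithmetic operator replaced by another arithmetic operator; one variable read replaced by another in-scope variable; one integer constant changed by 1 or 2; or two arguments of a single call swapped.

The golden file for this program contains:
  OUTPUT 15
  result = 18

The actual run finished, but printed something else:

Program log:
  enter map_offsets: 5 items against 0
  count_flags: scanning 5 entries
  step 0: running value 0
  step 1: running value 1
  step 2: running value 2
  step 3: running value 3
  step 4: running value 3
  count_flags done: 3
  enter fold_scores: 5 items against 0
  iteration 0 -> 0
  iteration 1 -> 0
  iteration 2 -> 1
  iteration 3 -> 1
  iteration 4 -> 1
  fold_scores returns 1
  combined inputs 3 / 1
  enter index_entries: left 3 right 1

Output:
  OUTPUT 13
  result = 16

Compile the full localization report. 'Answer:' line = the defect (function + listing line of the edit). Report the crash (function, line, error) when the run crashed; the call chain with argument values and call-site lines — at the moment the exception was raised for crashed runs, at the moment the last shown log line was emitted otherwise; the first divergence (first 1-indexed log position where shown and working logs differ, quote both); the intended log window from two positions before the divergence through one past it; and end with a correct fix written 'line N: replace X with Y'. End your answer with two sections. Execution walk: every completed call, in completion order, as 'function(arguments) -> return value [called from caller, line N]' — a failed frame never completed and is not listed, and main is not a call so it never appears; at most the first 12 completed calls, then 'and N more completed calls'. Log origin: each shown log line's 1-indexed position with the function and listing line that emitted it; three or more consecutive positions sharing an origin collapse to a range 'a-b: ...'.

Answer: the defect is in index_entries at line 25.
Key observation: Log streams are identical — the defect surfaces only in the printed output.
Call chain: main -> map_offsets([7, 2, 0, 6, 9], 0) (called at line 40) -> index_entries(3, 1) (called at line 35).
First divergence: there is none — every log position agrees.
Execution walk:
  count_flags([7, 2, 0, 6, 9]) -> 3  [called from map_offsets, line 32]
  fold_scores([7, 2, 0, 6, 9], 0) -> 1  [called from map_offsets, line 33]
  index_entries(3, 1) -> 16  [called from map_offsets, line 35]
  map_offsets([7, 2, 0, 6, 9], 0) -> 16  [called from main, line 40]
Origin of each log line:
  1: emitted by map_offsets (line 31)
  2: emitted by count_flags (line 2)
  3-7: emitted by count_flags (line 7)
  8: emitted by count_flags (line 8)
  9: emitted by fold_scores (line 12)
  10-14: emitted by fold_scores (line 17)
  15: emitted by fold_scores (line 18)
  16: emitted by map_offsets (line 34)
  17: emitted by index_entries (line 22)
A correct fix: line 25: replace `16` with `18`.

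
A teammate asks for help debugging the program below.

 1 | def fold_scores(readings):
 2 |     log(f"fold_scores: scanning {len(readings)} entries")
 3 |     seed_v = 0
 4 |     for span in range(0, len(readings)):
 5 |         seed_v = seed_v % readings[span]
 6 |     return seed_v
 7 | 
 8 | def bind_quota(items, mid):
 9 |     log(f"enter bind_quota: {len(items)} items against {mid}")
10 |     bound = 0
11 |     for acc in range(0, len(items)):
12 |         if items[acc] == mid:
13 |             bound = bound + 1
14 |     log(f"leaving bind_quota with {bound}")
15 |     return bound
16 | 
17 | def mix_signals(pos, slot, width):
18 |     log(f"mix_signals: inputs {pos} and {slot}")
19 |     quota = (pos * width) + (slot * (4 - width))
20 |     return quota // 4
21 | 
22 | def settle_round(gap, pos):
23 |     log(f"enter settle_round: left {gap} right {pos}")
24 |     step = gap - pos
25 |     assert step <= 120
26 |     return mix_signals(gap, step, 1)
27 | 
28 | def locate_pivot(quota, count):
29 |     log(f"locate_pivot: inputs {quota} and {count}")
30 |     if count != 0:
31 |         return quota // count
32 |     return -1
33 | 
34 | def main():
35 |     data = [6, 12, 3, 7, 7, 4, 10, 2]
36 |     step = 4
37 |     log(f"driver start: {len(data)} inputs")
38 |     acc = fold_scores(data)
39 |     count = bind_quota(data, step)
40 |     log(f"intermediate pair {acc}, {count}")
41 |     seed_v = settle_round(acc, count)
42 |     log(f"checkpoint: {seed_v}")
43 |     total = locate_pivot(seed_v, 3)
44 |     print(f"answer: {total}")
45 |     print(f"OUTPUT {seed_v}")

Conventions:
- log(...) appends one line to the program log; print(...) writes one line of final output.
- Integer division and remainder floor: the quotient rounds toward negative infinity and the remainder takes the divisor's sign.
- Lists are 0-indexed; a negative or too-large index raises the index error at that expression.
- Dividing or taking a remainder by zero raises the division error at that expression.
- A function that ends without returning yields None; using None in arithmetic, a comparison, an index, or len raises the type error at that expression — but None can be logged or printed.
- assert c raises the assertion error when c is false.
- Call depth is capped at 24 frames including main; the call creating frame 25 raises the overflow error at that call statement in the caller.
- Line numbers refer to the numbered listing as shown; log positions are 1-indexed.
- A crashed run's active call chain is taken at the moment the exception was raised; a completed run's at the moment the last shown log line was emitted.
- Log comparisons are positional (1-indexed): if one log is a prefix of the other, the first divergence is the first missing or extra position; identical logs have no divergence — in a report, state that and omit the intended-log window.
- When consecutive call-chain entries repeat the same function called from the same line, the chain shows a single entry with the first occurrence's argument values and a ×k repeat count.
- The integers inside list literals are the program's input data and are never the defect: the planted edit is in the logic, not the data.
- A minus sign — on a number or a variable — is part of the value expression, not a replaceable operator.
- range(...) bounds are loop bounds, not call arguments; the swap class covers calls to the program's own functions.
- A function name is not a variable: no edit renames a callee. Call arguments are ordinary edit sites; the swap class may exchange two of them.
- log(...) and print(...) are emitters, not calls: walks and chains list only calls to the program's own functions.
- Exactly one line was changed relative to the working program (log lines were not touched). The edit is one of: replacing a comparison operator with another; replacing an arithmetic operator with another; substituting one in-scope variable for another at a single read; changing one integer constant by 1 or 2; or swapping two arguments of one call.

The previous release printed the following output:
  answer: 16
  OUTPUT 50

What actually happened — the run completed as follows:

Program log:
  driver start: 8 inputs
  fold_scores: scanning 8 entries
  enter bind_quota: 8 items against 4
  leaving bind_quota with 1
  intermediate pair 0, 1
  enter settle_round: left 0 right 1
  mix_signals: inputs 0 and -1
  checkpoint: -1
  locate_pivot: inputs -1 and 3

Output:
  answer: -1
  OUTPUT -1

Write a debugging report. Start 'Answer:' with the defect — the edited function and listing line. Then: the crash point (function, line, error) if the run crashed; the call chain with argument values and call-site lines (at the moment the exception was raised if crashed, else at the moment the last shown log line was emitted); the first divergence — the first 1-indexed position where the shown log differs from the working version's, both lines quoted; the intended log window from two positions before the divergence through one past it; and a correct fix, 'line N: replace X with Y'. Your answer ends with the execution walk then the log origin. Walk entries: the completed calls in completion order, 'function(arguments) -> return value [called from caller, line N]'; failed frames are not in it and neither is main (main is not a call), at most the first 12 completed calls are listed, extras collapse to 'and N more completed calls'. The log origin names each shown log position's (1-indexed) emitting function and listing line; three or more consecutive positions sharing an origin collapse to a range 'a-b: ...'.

Answer: the defect is in fold_scores at line 5.
Core observation: Everything matches until log position 5, which reads 'intermediate pair 0, 1' in place of 'intermediate pair 51, 1'.
Call chain: main -> locate_pivot(-1, 3) (called at line 43).
First divergence: position 5 — shown 'intermediate pair 0, 1', intended 'intermediate pair 51, 1'.
Intended log window:
  3: enter bind_quota: 8 items against 4
  4: leaving bind_quota with 1
  5: intermediate pair 51, 1
  6: enter settle_round: left 51 right 1
Execution walk:
  fold_scores([6, 12, 3, 7, 7, 4, 10, 2]) -> 0  [called from main, line 38]
  bind_quota([6, 12, 3, 7, 7, 4, 10, 2], 4) -> 1  [called from main, line 39]
  mix_signals(0, -1, 1) -> -1  [called from settle_round, line 26]
  settle_round(0, 1) -> -1  [called from main, line 41]
  locate_pivot(-1, 3) -> -1  [called from main, line 43]
Log origin:
  1 — main, line 37
  2 — fold_scores, line 2
  3 — bind_quota, line 9
  4 — bind_quota, line 14
  5 — main, line 40
  6 — settle_round, line 23
  7 — mix_signals, line 18
  8 — main, line 42
  9 — locate_pivot, line 29
A correct fix: line 5: replace `%` with `+`.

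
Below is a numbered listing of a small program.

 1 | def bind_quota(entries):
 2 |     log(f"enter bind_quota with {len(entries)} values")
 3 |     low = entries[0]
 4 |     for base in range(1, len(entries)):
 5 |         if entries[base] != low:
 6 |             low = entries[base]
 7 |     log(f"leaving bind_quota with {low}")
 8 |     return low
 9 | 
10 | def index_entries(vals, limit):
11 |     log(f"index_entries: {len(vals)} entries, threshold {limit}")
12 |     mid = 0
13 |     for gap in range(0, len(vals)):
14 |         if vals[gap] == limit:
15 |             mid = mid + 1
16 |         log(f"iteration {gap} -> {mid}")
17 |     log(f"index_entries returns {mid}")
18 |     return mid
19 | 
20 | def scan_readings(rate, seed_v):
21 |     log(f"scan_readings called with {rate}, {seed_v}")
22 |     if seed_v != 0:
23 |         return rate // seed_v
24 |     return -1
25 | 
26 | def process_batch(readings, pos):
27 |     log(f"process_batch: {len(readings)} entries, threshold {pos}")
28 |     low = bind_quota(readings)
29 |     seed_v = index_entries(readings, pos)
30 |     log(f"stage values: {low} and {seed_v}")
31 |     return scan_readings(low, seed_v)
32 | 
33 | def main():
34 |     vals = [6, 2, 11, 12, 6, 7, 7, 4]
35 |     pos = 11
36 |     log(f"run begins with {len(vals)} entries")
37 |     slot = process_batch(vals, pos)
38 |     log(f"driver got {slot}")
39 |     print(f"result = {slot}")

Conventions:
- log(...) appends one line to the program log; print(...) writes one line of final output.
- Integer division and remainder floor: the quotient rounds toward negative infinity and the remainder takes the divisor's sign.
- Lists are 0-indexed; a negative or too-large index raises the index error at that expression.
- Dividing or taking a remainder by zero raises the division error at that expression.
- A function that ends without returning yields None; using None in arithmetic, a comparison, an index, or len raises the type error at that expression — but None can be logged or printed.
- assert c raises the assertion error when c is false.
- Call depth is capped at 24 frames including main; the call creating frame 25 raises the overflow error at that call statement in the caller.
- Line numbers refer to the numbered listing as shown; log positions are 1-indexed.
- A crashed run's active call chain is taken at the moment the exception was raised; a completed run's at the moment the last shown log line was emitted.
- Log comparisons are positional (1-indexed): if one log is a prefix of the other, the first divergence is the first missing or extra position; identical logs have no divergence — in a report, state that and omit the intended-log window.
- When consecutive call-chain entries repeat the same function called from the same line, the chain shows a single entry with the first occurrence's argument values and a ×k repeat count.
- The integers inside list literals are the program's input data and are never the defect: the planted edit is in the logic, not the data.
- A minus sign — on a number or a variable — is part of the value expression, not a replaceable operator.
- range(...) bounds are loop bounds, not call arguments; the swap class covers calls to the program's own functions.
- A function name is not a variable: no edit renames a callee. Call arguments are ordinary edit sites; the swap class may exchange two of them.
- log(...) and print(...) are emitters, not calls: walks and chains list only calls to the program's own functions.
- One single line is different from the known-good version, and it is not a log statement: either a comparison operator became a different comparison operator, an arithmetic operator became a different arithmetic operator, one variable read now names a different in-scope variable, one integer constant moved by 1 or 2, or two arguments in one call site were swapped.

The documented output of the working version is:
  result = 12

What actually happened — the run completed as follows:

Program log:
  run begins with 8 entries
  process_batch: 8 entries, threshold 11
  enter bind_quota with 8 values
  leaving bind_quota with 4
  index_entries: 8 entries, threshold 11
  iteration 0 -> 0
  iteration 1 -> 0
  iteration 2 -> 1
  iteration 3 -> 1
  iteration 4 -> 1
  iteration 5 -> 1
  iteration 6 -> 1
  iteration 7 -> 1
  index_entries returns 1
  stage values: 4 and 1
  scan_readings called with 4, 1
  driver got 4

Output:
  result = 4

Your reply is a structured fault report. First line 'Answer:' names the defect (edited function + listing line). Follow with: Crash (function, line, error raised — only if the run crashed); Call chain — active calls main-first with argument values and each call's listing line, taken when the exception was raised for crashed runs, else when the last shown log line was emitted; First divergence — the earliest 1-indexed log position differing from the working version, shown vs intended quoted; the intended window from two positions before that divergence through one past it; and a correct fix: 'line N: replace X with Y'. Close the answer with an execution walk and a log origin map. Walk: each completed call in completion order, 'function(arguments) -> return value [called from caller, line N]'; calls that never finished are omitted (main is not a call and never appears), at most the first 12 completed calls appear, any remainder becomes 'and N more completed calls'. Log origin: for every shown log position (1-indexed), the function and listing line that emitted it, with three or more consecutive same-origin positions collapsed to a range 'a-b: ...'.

Answer: the defect is in bind_quota at line 5.
Key fact: At log position 4 the runs split — shown 'leaving bind_quota with 4', but the working version logs 'leaving bind_quota with 12'.
Call chain: main.
First divergence: position 4; shown 'leaving bind_quota with 4' vs intended 'leaving bind_quota with 12'.
Intended log window:
  2: process_batch: 8 entries, threshold 11
  3: enter bind_quota with 8 values
  4: leaving bind_quota with 12
  5: index_entries: 8 entries, threshold 11
Execution walk:
  bind_quota([6, 2, 11, 12, 6, 7, 7, 4]) -> 4  [called from process_batch, line 28]
  index_entries([6, 2, 11, 12, 6, 7, 7, 4], 11) -> 1  [called from process_batch, line 29]
  scan_readings(4, 1) -> 4  [called from process_batch, line 31]
  process_batch([6, 2, 11, 12, 6, 7, 7, 4], 11) -> 4  [called from main, line 37]
Log origins:
  1: emitted by main (line 36)
  2: emitted by process_batch (line 27)
  3: emitted by bind_quota (line 2)
  4: emitted by bind_quota (line 7)
  5: emitted by index_entries (line 11)
  6-13: emitted by index_entries (line 16)
  14: emitted by index_entries (line 17)
  15: emitted by process_batch (line 30)
  16: emitted by scan_readings (line 21)
  17: emitted by main (line 38)
A correct fix: line 5: replace `!=` with `>`.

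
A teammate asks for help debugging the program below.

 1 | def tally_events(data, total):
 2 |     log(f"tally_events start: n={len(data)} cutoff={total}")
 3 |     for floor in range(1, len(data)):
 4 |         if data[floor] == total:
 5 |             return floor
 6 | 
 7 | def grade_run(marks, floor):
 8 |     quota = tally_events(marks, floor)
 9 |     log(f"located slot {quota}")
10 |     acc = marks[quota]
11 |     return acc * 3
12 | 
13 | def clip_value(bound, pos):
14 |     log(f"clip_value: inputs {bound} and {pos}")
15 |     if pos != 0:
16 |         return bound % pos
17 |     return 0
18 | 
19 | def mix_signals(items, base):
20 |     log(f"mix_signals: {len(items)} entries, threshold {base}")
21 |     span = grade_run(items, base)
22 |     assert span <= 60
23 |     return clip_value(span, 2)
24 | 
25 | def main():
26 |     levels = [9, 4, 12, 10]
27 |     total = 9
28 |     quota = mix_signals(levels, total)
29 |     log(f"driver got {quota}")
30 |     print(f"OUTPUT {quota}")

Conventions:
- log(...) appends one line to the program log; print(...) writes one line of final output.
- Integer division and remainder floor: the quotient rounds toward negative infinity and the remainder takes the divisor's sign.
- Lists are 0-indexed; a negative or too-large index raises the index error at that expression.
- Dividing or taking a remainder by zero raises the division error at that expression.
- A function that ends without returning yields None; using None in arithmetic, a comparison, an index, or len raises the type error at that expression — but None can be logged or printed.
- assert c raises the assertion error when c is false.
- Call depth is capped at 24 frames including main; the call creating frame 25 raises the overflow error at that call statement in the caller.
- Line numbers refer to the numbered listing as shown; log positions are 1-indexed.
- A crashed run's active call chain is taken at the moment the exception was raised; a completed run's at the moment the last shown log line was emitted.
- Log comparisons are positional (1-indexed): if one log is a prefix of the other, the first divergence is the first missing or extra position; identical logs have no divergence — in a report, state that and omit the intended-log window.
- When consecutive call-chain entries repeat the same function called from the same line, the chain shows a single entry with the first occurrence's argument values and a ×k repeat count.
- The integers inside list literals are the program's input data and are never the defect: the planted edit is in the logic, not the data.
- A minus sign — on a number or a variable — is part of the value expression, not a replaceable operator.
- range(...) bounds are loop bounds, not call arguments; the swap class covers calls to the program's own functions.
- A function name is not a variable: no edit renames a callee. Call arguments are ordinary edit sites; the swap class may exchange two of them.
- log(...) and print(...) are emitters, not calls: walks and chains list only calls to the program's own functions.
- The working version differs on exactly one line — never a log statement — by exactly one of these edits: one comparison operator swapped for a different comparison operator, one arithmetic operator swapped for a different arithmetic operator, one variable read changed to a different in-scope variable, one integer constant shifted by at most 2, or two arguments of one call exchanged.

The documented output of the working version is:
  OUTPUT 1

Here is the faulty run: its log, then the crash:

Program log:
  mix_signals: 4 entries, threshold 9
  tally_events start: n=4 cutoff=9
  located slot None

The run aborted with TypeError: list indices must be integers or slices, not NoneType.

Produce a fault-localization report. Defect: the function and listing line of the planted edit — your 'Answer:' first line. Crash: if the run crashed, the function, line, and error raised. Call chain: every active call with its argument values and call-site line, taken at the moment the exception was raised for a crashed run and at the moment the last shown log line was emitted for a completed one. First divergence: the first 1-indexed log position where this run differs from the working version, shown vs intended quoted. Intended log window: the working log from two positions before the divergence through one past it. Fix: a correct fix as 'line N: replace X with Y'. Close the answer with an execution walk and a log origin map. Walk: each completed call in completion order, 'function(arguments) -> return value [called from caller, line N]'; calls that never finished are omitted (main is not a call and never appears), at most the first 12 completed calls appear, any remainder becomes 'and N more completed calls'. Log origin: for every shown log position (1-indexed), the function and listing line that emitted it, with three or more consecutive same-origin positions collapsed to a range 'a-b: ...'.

Answer: the defect is in tally_events at line 3.
Key fact: At log position 3 the runs split — shown 'located slot None', but the working version logs 'located slot 0'.
Crash: grade_run, line 10, TypeError.
Call chain: main -> mix_signals([9, 4, 12, 10], 9) (called at line 28) -> grade_run([9, 4, 12, 10], 9) (called at line 21).
First divergence: at position 3 the run shows 'located slot None' where the working version logs 'located slot 0'.
Intended log window:
  1: mix_signals: 4 entries, threshold 9
  2: tally_events start: n=4 cutoff=9
  3: located slot 0
  4: clip_value: inputs 27 and 2
Execution walk:
  tally_events([9, 4, 12, 10], 9) -> None  [called from grade_run, line 8]
Log origins:
  1: emitted by mix_signals (line 20)
  2: emitted by tally_events (line 2)
  3: emitted by grade_run (line 9)
A correct fix: line 3: replace `1` with `0`.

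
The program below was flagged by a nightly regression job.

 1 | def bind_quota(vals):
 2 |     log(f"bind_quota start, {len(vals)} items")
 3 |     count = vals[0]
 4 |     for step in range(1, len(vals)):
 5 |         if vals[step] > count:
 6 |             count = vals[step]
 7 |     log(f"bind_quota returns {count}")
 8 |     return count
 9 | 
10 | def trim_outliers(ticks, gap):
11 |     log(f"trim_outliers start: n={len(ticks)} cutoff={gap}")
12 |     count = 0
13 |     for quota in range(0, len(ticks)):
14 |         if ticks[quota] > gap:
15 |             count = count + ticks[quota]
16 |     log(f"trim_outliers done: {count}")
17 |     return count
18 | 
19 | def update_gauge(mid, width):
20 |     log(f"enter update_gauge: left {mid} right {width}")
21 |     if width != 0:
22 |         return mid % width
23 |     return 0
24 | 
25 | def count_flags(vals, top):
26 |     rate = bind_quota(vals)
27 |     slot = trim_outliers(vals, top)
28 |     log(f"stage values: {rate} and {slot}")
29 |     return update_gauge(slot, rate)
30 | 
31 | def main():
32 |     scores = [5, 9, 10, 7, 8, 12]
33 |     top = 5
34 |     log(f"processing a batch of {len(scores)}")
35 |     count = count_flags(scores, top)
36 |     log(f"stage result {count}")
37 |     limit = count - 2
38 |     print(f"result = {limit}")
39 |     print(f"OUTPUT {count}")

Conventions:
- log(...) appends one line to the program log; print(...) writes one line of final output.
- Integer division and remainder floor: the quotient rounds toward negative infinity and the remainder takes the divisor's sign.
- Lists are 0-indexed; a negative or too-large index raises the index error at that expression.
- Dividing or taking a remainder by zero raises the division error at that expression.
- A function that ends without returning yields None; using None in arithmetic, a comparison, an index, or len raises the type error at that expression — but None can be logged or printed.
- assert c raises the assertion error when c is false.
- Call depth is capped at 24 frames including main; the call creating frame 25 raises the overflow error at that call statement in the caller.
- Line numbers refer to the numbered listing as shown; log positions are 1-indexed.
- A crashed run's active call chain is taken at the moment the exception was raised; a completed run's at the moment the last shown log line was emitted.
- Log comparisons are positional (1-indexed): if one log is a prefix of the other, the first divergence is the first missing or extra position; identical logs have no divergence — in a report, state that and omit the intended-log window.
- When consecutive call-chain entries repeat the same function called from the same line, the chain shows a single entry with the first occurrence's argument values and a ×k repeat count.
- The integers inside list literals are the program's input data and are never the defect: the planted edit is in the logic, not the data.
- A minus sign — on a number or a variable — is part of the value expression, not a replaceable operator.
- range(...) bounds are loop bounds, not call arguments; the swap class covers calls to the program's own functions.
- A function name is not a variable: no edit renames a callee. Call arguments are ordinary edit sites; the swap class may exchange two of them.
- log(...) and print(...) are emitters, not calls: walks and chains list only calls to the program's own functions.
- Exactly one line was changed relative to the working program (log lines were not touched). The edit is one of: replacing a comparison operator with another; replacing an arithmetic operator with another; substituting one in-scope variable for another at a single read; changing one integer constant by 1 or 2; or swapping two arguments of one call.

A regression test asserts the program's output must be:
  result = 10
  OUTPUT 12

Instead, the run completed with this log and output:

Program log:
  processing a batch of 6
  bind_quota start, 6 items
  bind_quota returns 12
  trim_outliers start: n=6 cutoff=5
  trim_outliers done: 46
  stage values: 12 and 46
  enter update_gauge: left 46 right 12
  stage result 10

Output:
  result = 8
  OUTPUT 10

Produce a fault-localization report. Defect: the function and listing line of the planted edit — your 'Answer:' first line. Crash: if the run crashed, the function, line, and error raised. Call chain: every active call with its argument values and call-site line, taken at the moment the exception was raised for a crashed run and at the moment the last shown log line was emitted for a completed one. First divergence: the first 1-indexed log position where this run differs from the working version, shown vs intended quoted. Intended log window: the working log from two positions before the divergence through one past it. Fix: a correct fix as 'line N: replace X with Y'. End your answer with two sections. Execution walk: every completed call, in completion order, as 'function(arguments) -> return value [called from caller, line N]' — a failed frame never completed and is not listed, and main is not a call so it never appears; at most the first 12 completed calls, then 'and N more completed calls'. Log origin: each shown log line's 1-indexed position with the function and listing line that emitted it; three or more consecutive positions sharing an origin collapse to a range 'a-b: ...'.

Answer: the defect is in count_flags at line 29.
Core observation: At log position 7 the runs split — shown 'enter update_gauge: left 46 right 12', but the working version logs 'enter update_gauge: left 12 right 46'.
Call chain: main.
First divergence: position 7 — the shown line 'enter update_gauge: left 46 right 12' should read 'enter update_gauge: left 12 right 46'.
Intended log window:
  5: trim_outliers done: 46
  6: stage values: 12 and 46
  7: enter update_gauge: left 12 right 46
  8: stage result 12
Execution walk:
  bind_quota([5, 9, 10, 7, 8, 12]) -> 12  [called from count_flags, line 26]
  trim_outliers([5, 9, 10, 7, 8, 12], 5) -> 46  [called from count_flags, line 27]
  update_gauge(46, 12) -> 10  [called from count_flags, line 29]
  count_flags([5, 9, 10, 7, 8, 12], 5) -> 10  [called from main, line 35]
Log line origins:
  1: logged in main at line 34
  2: logged in bind_quota at line 2
  3: logged in bind_quota at line 7
  4: logged in trim_outliers at line 11
  5: logged in trim_outliers at line 16
  6: logged in count_flags at line 28
  7: logged in update_gauge at line 20
  8: logged in main at line 36
A correct fix: line 29: replace `update_gauge(slot, rate)` with `update_gauge(rate, slot)`.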